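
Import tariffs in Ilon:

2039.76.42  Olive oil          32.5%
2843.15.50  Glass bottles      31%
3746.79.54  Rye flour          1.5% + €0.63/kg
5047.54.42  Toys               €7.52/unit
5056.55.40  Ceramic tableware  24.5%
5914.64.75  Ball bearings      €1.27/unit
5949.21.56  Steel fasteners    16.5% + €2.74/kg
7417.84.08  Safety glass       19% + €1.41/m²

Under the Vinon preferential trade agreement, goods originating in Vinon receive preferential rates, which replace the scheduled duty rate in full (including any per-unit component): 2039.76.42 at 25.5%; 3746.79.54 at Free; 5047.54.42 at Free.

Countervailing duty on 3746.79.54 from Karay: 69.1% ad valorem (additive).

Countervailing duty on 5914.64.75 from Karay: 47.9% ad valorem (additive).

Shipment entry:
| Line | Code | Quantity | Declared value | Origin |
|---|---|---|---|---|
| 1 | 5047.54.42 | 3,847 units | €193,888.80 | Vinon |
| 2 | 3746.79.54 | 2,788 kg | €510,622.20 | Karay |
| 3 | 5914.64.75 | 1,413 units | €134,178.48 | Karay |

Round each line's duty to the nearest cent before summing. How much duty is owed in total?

Line 1 (5047.54.42, Vinon, 3,847 units, €193,888.80):
Base rate for 5047.54.42 is €7.52/unit.
Origin Vinon qualifies under the Ilon–Vinon agreement and 5047.54.42 is covered: preferential rate Free applies instead.
Duty = €193,888.80 × 0% = €0.00.
Line 2 (3746.79.54, Karay, 2,788 kg, €510,622.20):
Base rate for 3746.79.54 is 1.5% + €0.63/kg.
3746.79.54 has an FTA preferential rate, but origin Karay is not Vinon; base rate stands.
Additional duty on 3746.79.54 from Karay: +69.1%. Applied ad valorem rate: 1.5% + 69.1% = 70.6%.
Duty = €510,622.20 × 70.6% + 2,788 × €0.63 = €362,255.71.
Line 3 (5914.64.75, Karay, 1,413 units, €134,178.48):
Base rate for 5914.64.75 is €1.27/unit.
Additional duty on 5914.64.75 from Karay: +47.9% ad valorem. Applied ad valorem rate = 47.9%.
Duty = €134,178.48 × 47.9% + 1,413 × €1.27 = €66,066.00.
Total = €0.00 + €362,255.71 + €66,066.00 = €428,321.71.

€428,321.71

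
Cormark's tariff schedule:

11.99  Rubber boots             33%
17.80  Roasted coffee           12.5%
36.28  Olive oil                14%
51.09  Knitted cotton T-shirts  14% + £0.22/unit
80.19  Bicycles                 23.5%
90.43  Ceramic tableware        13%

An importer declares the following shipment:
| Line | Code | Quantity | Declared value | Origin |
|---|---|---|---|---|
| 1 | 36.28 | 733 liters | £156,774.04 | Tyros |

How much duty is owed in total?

Line 1 (36.28, Tyros, 733 liters, £156,774.04):
Base rate for 36.28 is 14%.
Duty = £156,774.04 × 14% = £21,948.37.

£21,948.37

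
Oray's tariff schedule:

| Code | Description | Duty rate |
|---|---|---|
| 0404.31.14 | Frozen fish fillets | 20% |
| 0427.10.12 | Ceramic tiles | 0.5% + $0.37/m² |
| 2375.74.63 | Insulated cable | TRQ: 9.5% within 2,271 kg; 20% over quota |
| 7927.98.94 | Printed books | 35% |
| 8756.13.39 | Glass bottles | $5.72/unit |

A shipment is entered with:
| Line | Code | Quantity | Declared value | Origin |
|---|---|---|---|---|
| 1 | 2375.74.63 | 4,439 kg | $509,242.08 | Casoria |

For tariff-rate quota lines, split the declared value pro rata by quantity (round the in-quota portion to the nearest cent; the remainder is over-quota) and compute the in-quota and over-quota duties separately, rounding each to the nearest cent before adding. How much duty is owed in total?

Line 1 (2375.74.63, Casoria, 4,439 kg, $509,242.08):
Code 2375.74.63 is under a tariff-rate quota (threshold 2,271 kg). In-quota: 2,271 kg at 9.5%; over-quota: 2,168 kg at 20%.
Pro-rata value split: in-quota = $509,242.08 × 2,271/4,439 = $260,529.12; over-quota = $509,242.08 − $260,529.12 = $248,712.96.
In-quota duty = $260,529.12 × 9.5% = $24,750.27. Over-quota duty = $248,712.96 × 20% = $49,742.59.
Line duty = $24,750.27 + $49,742.59 = $74,492.86.

$74,492.86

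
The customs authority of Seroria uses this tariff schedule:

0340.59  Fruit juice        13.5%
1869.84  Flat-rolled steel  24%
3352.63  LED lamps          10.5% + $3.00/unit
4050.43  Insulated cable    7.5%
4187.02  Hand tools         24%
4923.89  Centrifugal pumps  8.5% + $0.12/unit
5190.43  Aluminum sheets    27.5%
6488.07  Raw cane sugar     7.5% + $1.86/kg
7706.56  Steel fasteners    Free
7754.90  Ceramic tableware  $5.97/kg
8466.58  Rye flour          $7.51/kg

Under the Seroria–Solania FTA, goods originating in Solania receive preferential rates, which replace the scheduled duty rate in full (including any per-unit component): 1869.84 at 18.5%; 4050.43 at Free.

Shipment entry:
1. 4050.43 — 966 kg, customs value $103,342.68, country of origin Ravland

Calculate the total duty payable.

$7,750.70

Line 1 (4050.43, Ravland, 966 kg, $103,342.68):
Base rate for 4050.43 is 7.5%.
4050.43 has an FTA preferential rate, but origin Ravland is not Solania; base rate stands.
Duty = $103,342.68 × 7.5% = $7,750.70.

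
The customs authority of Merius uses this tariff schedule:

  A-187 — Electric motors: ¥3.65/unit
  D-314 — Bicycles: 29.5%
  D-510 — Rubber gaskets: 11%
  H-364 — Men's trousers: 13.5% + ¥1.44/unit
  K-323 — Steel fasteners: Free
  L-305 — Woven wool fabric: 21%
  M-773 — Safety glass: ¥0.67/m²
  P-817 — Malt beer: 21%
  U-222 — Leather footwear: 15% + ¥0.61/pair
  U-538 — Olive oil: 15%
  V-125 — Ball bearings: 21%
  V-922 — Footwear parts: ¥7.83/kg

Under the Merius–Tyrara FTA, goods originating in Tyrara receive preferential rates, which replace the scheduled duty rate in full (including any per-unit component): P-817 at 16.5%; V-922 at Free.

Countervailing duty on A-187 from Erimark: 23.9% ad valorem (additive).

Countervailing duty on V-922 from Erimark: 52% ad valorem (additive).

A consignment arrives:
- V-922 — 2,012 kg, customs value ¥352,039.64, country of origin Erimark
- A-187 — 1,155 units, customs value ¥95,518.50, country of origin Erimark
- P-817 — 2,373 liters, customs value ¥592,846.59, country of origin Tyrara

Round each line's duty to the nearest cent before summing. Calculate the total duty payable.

¥323,678.93

Line 1 (V-922, Erimark, 2,012 kg, ¥352,039.64):
Base rate for V-922 is ¥7.83/kg.
V-922 has an FTA preferential rate, but origin Erimark is not Tyrara; base rate stands.
Additional duty on V-922 from Erimark: +52% ad valorem. Applied ad valorem rate = 52%.
Duty = ¥352,039.64 × 52% + 2,012 × ¥7.83 = ¥198,814.57.
Line 2 (A-187, Erimark, 1,155 units, ¥95,518.50):
Base rate for A-187 is ¥3.65/unit.
Additional duty on A-187 from Erimark: +23.9% ad valorem. Applied ad valorem rate = 23.9%.
Duty = ¥95,518.50 × 23.9% + 1,155 × ¥3.65 = ¥27,044.67.
Line 3 (P-817, Tyrara, 2,373 liters, ¥592,846.59):
Base rate for P-817 is 21%.
Origin Tyrara qualifies under the Merius–Tyrara agreement and P-817 is covered: preferential rate 16.5% applies instead.
Duty = ¥592,846.59 × 16.5% = ¥97,819.69.
Total = ¥198,814.57 + ¥27,044.67 + ¥97,819.69 = ¥323,678.93.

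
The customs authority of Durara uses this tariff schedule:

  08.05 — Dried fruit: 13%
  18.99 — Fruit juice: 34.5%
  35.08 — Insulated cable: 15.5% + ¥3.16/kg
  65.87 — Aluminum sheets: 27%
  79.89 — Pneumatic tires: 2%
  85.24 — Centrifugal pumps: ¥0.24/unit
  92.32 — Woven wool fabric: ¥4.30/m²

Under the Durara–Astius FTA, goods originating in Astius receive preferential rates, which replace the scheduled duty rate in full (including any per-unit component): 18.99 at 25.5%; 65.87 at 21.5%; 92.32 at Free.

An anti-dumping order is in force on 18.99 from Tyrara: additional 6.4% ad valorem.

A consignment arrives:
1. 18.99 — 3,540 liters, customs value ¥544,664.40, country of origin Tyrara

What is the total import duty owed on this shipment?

Line 1 (18.99, Tyrara, 3,540 liters, ¥544,664.40):
Base rate for 18.99 is 34.5%.
18.99 has an FTA preferential rate, but origin Tyrara is not Astius; base rate stands.
Additional duty on 18.99 from Tyrara: +6.4%. Applied ad valorem rate: 34.5% + 6.4% = 40.9%.
Duty = ¥544,664.40 × 40.9% = ¥222,767.74.

¥222,767.74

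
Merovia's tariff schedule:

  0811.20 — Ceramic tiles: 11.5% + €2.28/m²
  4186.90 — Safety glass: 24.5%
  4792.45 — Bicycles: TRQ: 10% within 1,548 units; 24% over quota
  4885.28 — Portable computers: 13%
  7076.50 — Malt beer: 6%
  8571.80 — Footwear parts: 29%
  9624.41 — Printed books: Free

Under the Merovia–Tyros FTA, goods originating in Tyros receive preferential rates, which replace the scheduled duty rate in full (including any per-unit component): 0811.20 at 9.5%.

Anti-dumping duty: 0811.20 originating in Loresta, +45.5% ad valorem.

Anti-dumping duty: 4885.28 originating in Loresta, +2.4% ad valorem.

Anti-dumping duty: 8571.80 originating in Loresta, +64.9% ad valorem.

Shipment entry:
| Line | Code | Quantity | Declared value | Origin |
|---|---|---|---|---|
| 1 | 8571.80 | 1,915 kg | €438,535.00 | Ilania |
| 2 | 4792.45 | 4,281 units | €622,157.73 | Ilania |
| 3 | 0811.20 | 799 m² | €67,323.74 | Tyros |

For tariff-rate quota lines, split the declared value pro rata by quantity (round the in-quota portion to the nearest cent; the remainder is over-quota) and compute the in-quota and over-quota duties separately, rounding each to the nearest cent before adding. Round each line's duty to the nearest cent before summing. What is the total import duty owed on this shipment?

Line 1 (8571.80, Ilania, 1,915 kg, €438,535.00):
Base rate for 8571.80 is 29%.
The additional-duty order on 8571.80 targets Loresta, not Ilania; it does not apply.
Duty = €438,535.00 × 29% = €127,175.15.
Line 2 (4792.45, Ilania, 4,281 units, €622,157.73):
Code 4792.45 is under a tariff-rate quota (threshold 1,548 units). In-quota: 1,548 units at 10%; over-quota: 2,733 units at 24%.
Pro-rata value split: in-quota = €622,157.73 × 1,548/4,281 = €224,970.84; over-quota = €622,157.73 − €224,970.84 = €397,186.89.
In-quota duty = €224,970.84 × 10% = €22,497.08. Over-quota duty = €397,186.89 × 24% = €95,324.85.
Line duty = €22,497.08 + €95,324.85 = €117,821.93.
Line 3 (0811.20, Tyros, 799 m², €67,323.74):
Base rate for 0811.20 is 11.5% + €2.28/m².
Origin Tyros qualifies under the Merovia–Tyros agreement and 0811.20 is covered: preferential rate 9.5% applies instead.
The additional-duty order on 0811.20 targets Loresta, not Tyros; it does not apply.
Duty = €67,323.74 × 9.5% = €6,395.76.
Total = €127,175.15 + €117,821.93 + €6,395.76 = €251,392.84.

€251,392.84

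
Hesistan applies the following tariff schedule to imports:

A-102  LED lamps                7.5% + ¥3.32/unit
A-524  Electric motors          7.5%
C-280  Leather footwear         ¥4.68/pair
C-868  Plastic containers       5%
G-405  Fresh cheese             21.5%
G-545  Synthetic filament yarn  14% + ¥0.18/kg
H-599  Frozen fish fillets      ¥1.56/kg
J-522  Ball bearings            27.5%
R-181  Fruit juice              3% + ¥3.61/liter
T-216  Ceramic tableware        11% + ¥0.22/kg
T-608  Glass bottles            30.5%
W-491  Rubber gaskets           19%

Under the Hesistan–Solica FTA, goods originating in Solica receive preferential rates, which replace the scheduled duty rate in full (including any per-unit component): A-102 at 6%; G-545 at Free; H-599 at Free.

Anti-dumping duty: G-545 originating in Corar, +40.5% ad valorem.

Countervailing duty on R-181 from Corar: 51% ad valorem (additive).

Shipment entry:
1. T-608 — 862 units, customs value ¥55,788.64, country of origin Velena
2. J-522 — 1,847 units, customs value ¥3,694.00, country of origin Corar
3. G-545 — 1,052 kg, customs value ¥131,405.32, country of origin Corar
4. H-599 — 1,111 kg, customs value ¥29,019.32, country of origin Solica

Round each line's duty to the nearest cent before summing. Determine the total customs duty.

¥89,836.65

Line 1 (T-608, Velena, 862 units, ¥55,788.64):
Base rate for T-608 is 30.5%.
Duty = ¥55,788.64 × 30.5% = ¥17,015.54.
Line 2 (J-522, Corar, 1,847 units, ¥3,694.00):
Base rate for J-522 is 27.5%.
Duty = ¥3,694.00 × 27.5% = ¥1,015.85.
Line 3 (G-545, Corar, 1,052 kg, ¥131,405.32):
Base rate for G-545 is 14% + ¥0.18/kg.
G-545 has an FTA preferential rate, but origin Corar is not Solica; base rate stands.
Additional duty on G-545 from Corar: +40.5%. Applied ad valorem rate: 14% + 40.5% = 54.5%.
Duty = ¥131,405.32 × 54.5% + 1,052 × ¥0.18 = ¥71,805.26.
Line 4 (H-599, Solica, 1,111 kg, ¥29,019.32):
Base rate for H-599 is ¥1.56/kg.
Origin Solica qualifies under the Hesistan–Solica agreement and H-599 is covered: preferential rate Free applies instead.
Duty = ¥29,019.32 × 0% = ¥0.00.
Total = ¥17,015.54 + ¥1,015.85 + ¥71,805.26 + ¥0.00 = ¥89,836.65.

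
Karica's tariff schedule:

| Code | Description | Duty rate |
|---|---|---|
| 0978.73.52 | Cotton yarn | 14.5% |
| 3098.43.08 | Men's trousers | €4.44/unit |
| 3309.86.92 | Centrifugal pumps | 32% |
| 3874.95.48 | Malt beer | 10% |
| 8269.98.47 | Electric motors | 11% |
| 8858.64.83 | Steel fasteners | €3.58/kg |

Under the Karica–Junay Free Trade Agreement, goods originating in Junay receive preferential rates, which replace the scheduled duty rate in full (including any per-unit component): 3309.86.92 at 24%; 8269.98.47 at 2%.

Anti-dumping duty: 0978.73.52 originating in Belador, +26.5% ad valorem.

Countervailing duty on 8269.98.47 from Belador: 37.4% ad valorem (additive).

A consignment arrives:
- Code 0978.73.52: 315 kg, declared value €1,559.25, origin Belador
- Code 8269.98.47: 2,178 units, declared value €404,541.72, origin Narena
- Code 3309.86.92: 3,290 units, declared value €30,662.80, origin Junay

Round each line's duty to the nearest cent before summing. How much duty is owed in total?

€52,497.95

Line 1 (0978.73.52, Belador, 315 kg, €1,559.25):
Base rate for 0978.73.52 is 14.5%.
Additional duty on 0978.73.52 from Belador: +26.5%. Applied ad valorem rate: 14.5% + 26.5% = 41%.
Duty = €1,559.25 × 41% = €639.29.
Line 2 (8269.98.47, Narena, 2,178 units, €404,541.72):
Base rate for 8269.98.47 is 11%.
8269.98.47 has an FTA preferential rate, but origin Narena is not Junay; base rate stands.
The additional-duty order on 8269.98.47 targets Belador, not Narena; it does not apply.
Duty = €404,541.72 × 11% = €44,499.59.
Line 3 (3309.86.92, Junay, 3,290 units, €30,662.80):
Base rate for 3309.86.92 is 32%.
Origin Junay qualifies under the Karica–Junay agreement and 3309.86.92 is covered: preferential rate 24% applies instead.
Duty = €30,662.80 × 24% = €7,359.07.
Total = €639.29 + €44,499.59 + €7,359.07 = €52,497.95.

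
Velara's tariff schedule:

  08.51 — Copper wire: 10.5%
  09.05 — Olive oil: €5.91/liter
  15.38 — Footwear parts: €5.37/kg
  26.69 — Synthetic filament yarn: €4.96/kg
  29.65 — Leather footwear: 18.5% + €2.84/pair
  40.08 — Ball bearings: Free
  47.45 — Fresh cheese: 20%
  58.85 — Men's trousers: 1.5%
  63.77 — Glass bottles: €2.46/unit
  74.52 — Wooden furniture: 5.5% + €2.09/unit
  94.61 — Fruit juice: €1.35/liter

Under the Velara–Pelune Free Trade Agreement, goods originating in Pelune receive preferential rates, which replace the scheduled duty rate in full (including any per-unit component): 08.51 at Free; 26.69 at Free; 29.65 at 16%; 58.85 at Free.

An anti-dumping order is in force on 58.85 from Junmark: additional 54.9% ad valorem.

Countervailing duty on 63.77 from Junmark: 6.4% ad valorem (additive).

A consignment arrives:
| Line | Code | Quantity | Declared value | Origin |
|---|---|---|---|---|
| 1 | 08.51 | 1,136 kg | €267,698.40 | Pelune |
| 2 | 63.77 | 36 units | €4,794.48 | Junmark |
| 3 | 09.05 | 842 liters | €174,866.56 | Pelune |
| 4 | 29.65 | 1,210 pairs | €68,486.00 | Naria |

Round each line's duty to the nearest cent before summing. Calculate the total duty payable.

€21,477.94

Line 1 (08.51, Pelune, 1,136 kg, €267,698.40):
Base rate for 08.51 is 10.5%.
Origin Pelune qualifies under the Velara–Pelune agreement and 08.51 is covered: preferential rate Free applies instead.
Duty = €267,698.40 × 0% = €0.00.
Line 2 (63.77, Junmark, 36 units, €4,794.48):
Base rate for 63.77 is €2.46/unit.
Additional duty on 63.77 from Junmark: +6.4% ad valorem. Applied ad valorem rate = 6.4%.
Duty = €4,794.48 × 6.4% + 36 × €2.46 = €395.41.
Line 3 (09.05, Pelune, 842 liters, €174,866.56):
Base rate for 09.05 is €5.91/liter.
Origin Pelune is the FTA partner but 09.05 is not on the preference list; base rate stands.
Duty = 842 × €5.91 = €4,976.22.
Line 4 (29.65, Naria, 1,210 pairs, €68,486.00):
Base rate for 29.65 is 18.5% + €2.84/pair.
29.65 has an FTA preferential rate, but origin Naria is not Pelune; base rate stands.
Duty = €68,486.00 × 18.5% + 1,210 × €2.84 = €16,106.31.
Total = €0.00 + €395.41 + €4,976.22 + €16,106.31 = €21,477.94.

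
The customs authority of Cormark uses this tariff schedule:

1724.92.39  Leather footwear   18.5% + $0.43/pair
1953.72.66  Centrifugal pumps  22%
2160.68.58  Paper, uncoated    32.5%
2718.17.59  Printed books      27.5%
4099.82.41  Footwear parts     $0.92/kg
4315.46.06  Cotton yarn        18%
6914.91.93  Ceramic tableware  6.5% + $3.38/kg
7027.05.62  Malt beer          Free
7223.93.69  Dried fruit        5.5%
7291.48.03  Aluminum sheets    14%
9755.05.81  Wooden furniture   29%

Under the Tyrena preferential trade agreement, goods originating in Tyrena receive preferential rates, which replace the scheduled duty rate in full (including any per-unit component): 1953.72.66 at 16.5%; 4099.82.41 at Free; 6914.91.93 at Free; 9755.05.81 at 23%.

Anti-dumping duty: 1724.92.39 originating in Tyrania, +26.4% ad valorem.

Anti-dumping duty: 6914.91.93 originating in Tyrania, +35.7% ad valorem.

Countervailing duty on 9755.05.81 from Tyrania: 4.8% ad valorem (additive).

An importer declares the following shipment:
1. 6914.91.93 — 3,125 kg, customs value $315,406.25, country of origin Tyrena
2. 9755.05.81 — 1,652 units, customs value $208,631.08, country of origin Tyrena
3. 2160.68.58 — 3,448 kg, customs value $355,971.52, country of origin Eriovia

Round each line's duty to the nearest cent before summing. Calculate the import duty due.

$163,675.89

Line 1 (6914.91.93, Tyrena, 3,125 kg, $315,406.25):
Base rate for 6914.91.93 is 6.5% + $3.38/kg.
Origin Tyrena qualifies under the Cormark–Tyrena agreement and 6914.91.93 is covered: preferential rate Free applies instead.
The additional-duty order on 6914.91.93 targets Tyrania, not Tyrena; it does not apply.
Duty = $315,406.25 × 0% = $0.00.
Line 2 (9755.05.81, Tyrena, 1,652 units, $208,631.08):
Base rate for 9755.05.81 is 29%.
Origin Tyrena qualifies under the Cormark–Tyrena agreement and 9755.05.81 is covered: preferential rate 23% applies instead.
The additional-duty order on 9755.05.81 targets Tyrania, not Tyrena; it does not apply.
Duty = $208,631.08 × 23% = $47,985.15.
Line 3 (2160.68.58, Eriovia, 3,448 kg, $355,971.52):
Base rate for 2160.68.58 is 32.5%.
Duty = $355,971.52 × 32.5% = $115,690.74.
Total = $0.00 + $47,985.15 + $115,690.74 = $163,675.89.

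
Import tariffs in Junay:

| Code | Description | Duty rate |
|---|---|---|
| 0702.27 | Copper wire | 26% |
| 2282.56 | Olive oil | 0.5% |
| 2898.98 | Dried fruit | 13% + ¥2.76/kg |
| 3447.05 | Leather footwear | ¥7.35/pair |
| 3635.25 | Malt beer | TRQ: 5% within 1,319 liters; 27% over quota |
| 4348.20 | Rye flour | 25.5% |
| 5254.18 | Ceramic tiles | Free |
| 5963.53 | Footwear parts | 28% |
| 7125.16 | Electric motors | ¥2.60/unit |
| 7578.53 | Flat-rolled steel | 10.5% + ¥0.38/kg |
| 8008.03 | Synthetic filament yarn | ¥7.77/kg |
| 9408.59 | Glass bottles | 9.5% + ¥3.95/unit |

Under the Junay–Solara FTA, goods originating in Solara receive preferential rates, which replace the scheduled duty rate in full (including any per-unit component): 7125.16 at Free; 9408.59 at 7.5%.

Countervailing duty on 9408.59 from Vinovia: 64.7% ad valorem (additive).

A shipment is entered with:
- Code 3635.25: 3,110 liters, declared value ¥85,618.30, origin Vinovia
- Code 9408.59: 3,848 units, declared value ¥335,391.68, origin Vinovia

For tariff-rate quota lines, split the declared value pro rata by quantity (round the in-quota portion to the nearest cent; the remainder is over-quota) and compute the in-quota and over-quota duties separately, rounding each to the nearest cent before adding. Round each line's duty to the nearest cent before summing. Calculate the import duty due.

¥279,188.51

Line 1 (3635.25, Vinovia, 3,110 liters, ¥85,618.30):
Code 3635.25 is under a tariff-rate quota (threshold 1,319 liters). In-quota: 1,319 liters at 5%; over-quota: 1,791 liters at 27%.
Pro-rata value split: in-quota = ¥85,618.30 × 1,319/3,110 = ¥36,312.07; over-quota = ¥85,618.30 − ¥36,312.07 = ¥49,306.23.
In-quota duty = ¥36,312.07 × 5% = ¥1,815.60. Over-quota duty = ¥49,306.23 × 27% = ¥13,312.68.
Line duty = ¥1,815.60 + ¥13,312.68 = ¥15,128.28.
Line 2 (9408.59, Vinovia, 3,848 units, ¥335,391.68):
Base rate for 9408.59 is 9.5% + ¥3.95/unit.
9408.59 has an FTA preferential rate, but origin Vinovia is not Solara; base rate stands.
Additional duty on 9408.59 from Vinovia: +64.7%. Applied ad valorem rate: 9.5% + 64.7% = 74.2%.
Duty = ¥335,391.68 × 74.2% + 3,848 × ¥3.95 = ¥264,060.23.
Total = ¥15,128.28 + ¥264,060.23 = ¥279,188.51.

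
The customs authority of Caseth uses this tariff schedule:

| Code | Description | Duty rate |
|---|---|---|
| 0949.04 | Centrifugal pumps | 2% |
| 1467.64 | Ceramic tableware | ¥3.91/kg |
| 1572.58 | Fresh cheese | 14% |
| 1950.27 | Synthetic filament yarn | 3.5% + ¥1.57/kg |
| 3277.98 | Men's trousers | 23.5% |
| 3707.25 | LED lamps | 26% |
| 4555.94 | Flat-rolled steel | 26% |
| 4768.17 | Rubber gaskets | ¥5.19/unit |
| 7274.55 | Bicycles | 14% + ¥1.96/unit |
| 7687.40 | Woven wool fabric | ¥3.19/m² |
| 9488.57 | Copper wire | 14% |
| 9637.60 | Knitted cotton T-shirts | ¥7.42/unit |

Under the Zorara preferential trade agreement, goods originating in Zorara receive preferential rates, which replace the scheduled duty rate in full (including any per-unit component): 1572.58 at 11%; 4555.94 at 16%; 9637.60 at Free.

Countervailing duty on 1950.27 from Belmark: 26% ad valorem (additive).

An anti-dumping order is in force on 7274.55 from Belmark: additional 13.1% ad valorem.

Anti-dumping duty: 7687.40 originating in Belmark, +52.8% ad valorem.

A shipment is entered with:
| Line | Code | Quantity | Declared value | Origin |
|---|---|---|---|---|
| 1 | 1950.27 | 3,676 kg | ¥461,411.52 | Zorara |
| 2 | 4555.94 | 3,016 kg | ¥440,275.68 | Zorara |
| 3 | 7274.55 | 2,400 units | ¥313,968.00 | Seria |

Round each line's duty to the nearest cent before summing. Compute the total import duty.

Line 1 (1950.27, Zorara, 3,676 kg, ¥461,411.52):
Base rate for 1950.27 is 3.5% + ¥1.57/kg.
Origin Zorara is the FTA partner but 1950.27 is not on the preference list; base rate stands.
The additional-duty order on 1950.27 targets Belmark, not Zorara; it does not apply.
Duty = ¥461,411.52 × 3.5% + 3,676 × ¥1.57 = ¥21,920.72.
Line 2 (4555.94, Zorara, 3,016 kg, ¥440,275.68):
Base rate for 4555.94 is 26%.
Origin Zorara qualifies under the Caseth–Zorara agreement and 4555.94 is covered: preferential rate 16% applies instead.
Duty = ¥440,275.68 × 16% = ¥70,444.11.
Line 3 (7274.55, Seria, 2,400 units, ¥313,968.00):
Base rate for 7274.55 is 14% + ¥1.96/unit.
The additional-duty order on 7274.55 targets Belmark, not Seria; it does not apply.
Duty = ¥313,968.00 × 14% + 2,400 × ¥1.96 = ¥48,659.52.
Total = ¥21,920.72 + ¥70,444.11 + ¥48,659.52 = ¥141,024.35.

¥141,024.35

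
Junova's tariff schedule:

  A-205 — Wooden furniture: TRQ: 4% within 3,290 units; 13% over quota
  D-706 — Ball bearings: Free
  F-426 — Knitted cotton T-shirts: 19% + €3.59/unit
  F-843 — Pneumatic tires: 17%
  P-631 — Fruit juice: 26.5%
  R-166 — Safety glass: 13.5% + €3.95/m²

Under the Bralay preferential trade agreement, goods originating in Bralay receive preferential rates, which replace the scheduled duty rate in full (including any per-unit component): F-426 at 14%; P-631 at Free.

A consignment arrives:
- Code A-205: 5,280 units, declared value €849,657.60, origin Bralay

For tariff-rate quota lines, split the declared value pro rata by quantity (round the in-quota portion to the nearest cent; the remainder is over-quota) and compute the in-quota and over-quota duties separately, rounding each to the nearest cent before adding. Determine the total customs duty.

Line 1 (A-205, Bralay, 5,280 units, €849,657.60):
Code A-205 is under a tariff-rate quota (threshold 3,290 units). In-quota: 3,290 units at 4%; over-quota: 1,990 units at 13%.
Pro-rata value split: in-quota = €849,657.60 × 3,290/5,280 = €529,426.80; over-quota = €849,657.60 − €529,426.80 = €320,230.80.
In-quota duty = €529,426.80 × 4% = €21,177.07. Over-quota duty = €320,230.80 × 13% = €41,630.00.
Line duty = €21,177.07 + €41,630.00 = €62,807.07.

€62,807.07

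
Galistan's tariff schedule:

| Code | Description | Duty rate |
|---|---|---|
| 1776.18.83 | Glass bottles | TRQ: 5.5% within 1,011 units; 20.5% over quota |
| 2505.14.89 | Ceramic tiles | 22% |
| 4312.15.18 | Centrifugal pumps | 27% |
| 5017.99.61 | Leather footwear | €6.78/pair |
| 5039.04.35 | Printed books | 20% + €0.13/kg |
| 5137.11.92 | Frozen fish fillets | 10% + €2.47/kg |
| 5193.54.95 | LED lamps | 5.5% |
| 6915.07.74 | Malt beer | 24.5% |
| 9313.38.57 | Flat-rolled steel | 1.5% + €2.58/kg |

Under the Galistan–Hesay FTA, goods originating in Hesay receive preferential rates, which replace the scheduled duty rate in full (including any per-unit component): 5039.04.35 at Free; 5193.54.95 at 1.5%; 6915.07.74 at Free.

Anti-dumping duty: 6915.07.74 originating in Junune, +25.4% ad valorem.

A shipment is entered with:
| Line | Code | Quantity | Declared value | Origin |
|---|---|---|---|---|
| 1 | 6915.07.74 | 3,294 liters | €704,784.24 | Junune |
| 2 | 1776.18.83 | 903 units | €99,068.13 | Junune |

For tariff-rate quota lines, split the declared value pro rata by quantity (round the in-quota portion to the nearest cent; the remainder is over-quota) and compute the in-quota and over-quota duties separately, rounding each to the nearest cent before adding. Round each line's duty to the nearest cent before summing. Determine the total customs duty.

Line 1 (6915.07.74, Junune, 3,294 liters, €704,784.24):
Base rate for 6915.07.74 is 24.5%.
6915.07.74 has an FTA preferential rate, but origin Junune is not Hesay; base rate stands.
Additional duty on 6915.07.74 from Junune: +25.4%. Applied ad valorem rate: 24.5% + 25.4% = 49.9%.
Duty = €704,784.24 × 49.9% = €351,687.34.
Line 2 (1776.18.83, Junune, 903 units, €99,068.13):
Code 1776.18.83 is under a tariff-rate quota (threshold 1,011 units). Quantity 903 units is within the quota, so the in-quota rate 5.5% applies to the full value.
Duty = €99,068.13 × 5.5% = €5,448.75.
Total = €351,687.34 + €5,448.75 = €357,136.09.

€357,136.09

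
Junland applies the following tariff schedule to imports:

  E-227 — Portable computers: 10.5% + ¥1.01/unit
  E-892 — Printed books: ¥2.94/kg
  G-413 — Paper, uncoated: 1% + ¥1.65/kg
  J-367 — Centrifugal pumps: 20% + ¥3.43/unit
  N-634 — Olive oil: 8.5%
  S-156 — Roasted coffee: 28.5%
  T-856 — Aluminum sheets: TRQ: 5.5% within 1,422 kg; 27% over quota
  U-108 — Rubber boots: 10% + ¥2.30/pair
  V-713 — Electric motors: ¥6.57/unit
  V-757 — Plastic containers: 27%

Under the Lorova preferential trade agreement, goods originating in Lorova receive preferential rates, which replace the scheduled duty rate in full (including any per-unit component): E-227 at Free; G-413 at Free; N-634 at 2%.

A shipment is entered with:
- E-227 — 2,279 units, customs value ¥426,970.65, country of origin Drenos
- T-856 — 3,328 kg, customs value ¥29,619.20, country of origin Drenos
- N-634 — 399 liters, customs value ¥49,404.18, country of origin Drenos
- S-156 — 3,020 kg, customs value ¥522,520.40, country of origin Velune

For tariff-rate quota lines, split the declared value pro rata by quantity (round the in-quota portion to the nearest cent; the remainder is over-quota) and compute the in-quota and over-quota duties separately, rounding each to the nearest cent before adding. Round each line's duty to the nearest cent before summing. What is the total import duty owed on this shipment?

¥205,527.57

Line 1 (E-227, Drenos, 2,279 units, ¥426,970.65):
Base rate for E-227 is 10.5% + ¥1.01/unit.
E-227 has an FTA preferential rate, but origin Drenos is not Lorova; base rate stands.
Duty = ¥426,970.65 × 10.5% + 2,279 × ¥1.01 = ¥47,133.71.
Line 2 (T-856, Drenos, 3,328 kg, ¥29,619.20):
Code T-856 is under a tariff-rate quota (threshold 1,422 kg). In-quota: 1,422 kg at 5.5%; over-quota: 1,906 kg at 27%.
Pro-rata value split: in-quota = ¥29,619.20 × 1,422/3,328 = ¥12,655.80; over-quota = ¥29,619.20 − ¥12,655.80 = ¥16,963.40.
In-quota duty = ¥12,655.80 × 5.5% = ¥696.07. Over-quota duty = ¥16,963.40 × 27% = ¥4,580.12.
Line duty = ¥696.07 + ¥4,580.12 = ¥5,276.19.
Line 3 (N-634, Drenos, 399 liters, ¥49,404.18):
Base rate for N-634 is 8.5%.
N-634 has an FTA preferential rate, but origin Drenos is not Lorova; base rate stands.
Duty = ¥49,404.18 × 8.5% = ¥4,199.36.
Line 4 (S-156, Velune, 3,020 kg, ¥522,520.40):
Base rate for S-156 is 28.5%.
Duty = ¥522,520.40 × 28.5% = ¥148,918.31.
Total = ¥47,133.71 + ¥5,276.19 + ¥4,199.36 + ¥148,918.31 = ¥205,527.57.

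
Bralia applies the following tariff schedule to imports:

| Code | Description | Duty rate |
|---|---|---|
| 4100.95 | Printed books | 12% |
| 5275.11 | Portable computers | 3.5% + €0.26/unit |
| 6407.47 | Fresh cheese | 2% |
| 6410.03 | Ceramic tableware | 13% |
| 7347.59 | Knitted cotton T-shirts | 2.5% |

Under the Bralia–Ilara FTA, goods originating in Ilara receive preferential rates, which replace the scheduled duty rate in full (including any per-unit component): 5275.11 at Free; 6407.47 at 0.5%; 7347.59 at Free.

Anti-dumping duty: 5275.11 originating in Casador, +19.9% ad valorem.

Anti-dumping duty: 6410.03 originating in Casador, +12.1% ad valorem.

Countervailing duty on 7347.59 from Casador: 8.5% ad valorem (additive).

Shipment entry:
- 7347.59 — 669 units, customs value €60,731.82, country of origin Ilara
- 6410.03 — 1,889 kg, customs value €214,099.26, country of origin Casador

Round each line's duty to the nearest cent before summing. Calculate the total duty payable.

Line 1 (7347.59, Ilara, 669 units, €60,731.82):
Base rate for 7347.59 is 2.5%.
Origin Ilara qualifies under the Bralia–Ilara agreement and 7347.59 is covered: preferential rate Free applies instead.
The additional-duty order on 7347.59 targets Casador, not Ilara; it does not apply.
Duty = €60,731.82 × 0% = €0.00.
Line 2 (6410.03, Casador, 1,889 kg, €214,099.26):
Base rate for 6410.03 is 13%.
Additional duty on 6410.03 from Casador: +12.1%. Applied ad valorem rate: 13% + 12.1% = 25.1%.
Duty = €214,099.26 × 25.1% = €53,738.91.
Total = €0.00 + €53,738.91 = €53,738.91.

€53,738.91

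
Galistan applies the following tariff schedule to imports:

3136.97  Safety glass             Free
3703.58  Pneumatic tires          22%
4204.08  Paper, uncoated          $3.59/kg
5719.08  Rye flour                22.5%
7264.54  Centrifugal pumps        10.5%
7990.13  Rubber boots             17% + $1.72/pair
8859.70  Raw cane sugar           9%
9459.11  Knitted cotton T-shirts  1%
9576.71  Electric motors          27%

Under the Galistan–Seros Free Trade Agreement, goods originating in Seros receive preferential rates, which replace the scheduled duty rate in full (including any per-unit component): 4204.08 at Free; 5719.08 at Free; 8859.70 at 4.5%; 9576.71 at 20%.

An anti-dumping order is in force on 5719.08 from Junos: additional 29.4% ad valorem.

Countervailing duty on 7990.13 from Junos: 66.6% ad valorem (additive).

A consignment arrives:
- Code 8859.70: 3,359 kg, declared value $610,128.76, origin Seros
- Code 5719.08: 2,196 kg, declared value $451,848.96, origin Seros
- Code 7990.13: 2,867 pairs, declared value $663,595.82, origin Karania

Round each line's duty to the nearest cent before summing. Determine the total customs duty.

Line 1 (8859.70, Seros, 3,359 kg, $610,128.76):
Base rate for 8859.70 is 9%.
Origin Seros qualifies under the Galistan–Seros agreement and 8859.70 is covered: preferential rate 4.5% applies instead.
Duty = $610,128.76 × 4.5% = $27,455.79.
Line 2 (5719.08, Seros, 2,196 kg, $451,848.96):
Base rate for 5719.08 is 22.5%.
Origin Seros qualifies under the Galistan–Seros agreement and 5719.08 is covered: preferential rate Free applies instead.
The additional-duty order on 5719.08 targets Junos, not Seros; it does not apply.
Duty = $451,848.96 × 0% = $0.00.
Line 3 (7990.13, Karania, 2,867 pairs, $663,595.82):
Base rate for 7990.13 is 17% + $1.72/pair.
The additional-duty order on 7990.13 targets Junos, not Karania; it does not apply.
Duty = $663,595.82 × 17% + 2,867 × $1.72 = $117,742.53.
Total = $27,455.79 + $0.00 + $117,742.53 = $145,198.32.

$145,198.32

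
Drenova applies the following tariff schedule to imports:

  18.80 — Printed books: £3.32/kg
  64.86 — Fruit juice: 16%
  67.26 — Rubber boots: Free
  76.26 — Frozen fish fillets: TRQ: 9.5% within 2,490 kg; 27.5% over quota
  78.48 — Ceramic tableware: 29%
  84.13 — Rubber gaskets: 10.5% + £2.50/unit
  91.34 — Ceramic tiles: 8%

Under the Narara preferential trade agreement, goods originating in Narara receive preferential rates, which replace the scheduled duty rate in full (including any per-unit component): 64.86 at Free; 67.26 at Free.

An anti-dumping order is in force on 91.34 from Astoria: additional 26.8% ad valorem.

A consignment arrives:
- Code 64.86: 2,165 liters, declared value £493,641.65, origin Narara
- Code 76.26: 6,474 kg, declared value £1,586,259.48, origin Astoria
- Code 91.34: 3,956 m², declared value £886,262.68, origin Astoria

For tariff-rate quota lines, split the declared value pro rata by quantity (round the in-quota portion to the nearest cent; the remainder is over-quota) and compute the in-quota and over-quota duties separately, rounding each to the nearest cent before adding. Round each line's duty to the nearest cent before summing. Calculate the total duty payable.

£634,822.80

Line 1 (64.86, Narara, 2,165 liters, £493,641.65):
Base rate for 64.86 is 16%.
Origin Narara qualifies under the Drenova–Narara agreement and 64.86 is covered: preferential rate Free applies instead.
Duty = £493,641.65 × 0% = £0.00.
Line 2 (76.26, Astoria, 6,474 kg, £1,586,259.48):
Code 76.26 is under a tariff-rate quota (threshold 2,490 kg). In-quota: 2,490 kg at 9.5%; over-quota: 3,984 kg at 27.5%.
Pro-rata value split: in-quota = £1,586,259.48 × 2,490/6,474 = £610,099.80; over-quota = £1,586,259.48 − £610,099.80 = £976,159.68.
In-quota duty = £610,099.80 × 9.5% = £57,959.48. Over-quota duty = £976,159.68 × 27.5% = £268,443.91.
Line duty = £57,959.48 + £268,443.91 = £326,403.39.
Line 3 (91.34, Astoria, 3,956 m², £886,262.68):
Base rate for 91.34 is 8%.
Additional duty on 91.34 from Astoria: +26.8%. Applied ad valorem rate: 8% + 26.8% = 34.8%.
Duty = £886,262.68 × 34.8% = £308,419.41.
Total = £0.00 + £326,403.39 + £308,419.41 = £634,822.80.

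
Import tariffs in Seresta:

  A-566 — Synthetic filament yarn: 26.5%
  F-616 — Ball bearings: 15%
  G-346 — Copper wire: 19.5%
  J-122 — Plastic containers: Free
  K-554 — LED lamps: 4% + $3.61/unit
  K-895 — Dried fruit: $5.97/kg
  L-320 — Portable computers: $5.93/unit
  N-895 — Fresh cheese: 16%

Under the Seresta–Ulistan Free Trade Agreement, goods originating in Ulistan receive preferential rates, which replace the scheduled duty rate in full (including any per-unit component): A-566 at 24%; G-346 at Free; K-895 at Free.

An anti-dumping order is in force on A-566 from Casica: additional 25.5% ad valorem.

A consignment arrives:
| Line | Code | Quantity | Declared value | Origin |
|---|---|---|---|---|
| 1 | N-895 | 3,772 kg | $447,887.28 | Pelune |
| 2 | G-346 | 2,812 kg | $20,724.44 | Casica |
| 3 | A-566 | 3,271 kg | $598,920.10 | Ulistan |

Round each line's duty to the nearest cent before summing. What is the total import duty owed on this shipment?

Line 1 (N-895, Pelune, 3,772 kg, $447,887.28):
Base rate for N-895 is 16%.
Duty = $447,887.28 × 16% = $71,661.96.
Line 2 (G-346, Casica, 2,812 kg, $20,724.44):
Base rate for G-346 is 19.5%.
G-346 has an FTA preferential rate, but origin Casica is not Ulistan; base rate stands.
Duty = $20,724.44 × 19.5% = $4,041.27.
Line 3 (A-566, Ulistan, 3,271 kg, $598,920.10):
Base rate for A-566 is 26.5%.
Origin Ulistan qualifies under the Seresta–Ulistan agreement and A-566 is covered: preferential rate 24% applies instead.
The additional-duty order on A-566 targets Casica, not Ulistan; it does not apply.
Duty = $598,920.10 × 24% = $143,740.82.
Total = $71,661.96 + $4,041.27 + $143,740.82 = $219,444.05.

$219,444.05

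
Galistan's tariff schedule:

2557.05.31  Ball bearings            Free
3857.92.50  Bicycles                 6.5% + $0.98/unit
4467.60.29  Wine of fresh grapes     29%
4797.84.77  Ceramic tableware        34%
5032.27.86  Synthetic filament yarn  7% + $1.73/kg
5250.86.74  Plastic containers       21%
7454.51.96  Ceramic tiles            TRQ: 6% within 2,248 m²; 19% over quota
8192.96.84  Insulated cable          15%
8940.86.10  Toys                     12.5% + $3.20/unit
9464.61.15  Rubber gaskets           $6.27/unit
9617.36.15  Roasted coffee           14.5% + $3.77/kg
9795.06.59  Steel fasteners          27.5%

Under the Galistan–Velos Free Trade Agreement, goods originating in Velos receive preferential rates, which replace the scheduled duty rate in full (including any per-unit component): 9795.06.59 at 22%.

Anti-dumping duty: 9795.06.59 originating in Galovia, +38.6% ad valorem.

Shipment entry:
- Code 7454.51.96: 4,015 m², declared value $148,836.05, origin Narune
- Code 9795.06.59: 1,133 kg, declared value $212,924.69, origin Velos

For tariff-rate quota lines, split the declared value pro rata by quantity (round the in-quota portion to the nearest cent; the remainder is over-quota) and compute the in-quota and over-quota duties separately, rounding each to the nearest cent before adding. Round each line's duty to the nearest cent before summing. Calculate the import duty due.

Line 1 (7454.51.96, Narune, 4,015 m², $148,836.05):
Code 7454.51.96 is under a tariff-rate quota (threshold 2,248 m²). In-quota: 2,248 m² at 6%; over-quota: 1,767 m² at 19%.
Pro-rata value split: in-quota = $148,836.05 × 2,248/4,015 = $83,333.36; over-quota = $148,836.05 − $83,333.36 = $65,502.69.
In-quota duty = $83,333.36 × 6% = $5,000.00. Over-quota duty = $65,502.69 × 19% = $12,445.51.
Line duty = $5,000.00 + $12,445.51 = $17,445.51.
Line 2 (9795.06.59, Velos, 1,133 kg, $212,924.69):
Base rate for 9795.06.59 is 27.5%.
Origin Velos qualifies under the Galistan–Velos agreement and 9795.06.59 is covered: preferential rate 22% applies instead.
The additional-duty order on 9795.06.59 targets Galovia, not Velos; it does not apply.
Duty = $212,924.69 × 22% = $46,843.43.
Total = $17,445.51 + $46,843.43 = $64,288.94.

$64,288.94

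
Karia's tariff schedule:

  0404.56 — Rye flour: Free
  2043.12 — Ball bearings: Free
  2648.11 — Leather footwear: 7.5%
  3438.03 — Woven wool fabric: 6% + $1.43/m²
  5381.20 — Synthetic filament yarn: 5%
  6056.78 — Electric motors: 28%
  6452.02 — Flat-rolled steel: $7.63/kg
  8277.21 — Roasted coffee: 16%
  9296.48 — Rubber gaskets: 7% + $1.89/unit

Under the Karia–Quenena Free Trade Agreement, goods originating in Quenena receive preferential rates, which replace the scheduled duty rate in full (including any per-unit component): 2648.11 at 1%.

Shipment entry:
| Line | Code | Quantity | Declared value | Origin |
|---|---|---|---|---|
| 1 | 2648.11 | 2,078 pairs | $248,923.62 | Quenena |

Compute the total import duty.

$2,489.24

Line 1 (2648.11, Quenena, 2,078 pairs, $248,923.62):
Base rate for 2648.11 is 7.5%.
Origin Quenena qualifies under the Karia–Quenena agreement and 2648.11 is covered: preferential rate 1% applies instead.
Duty = $248,923.62 × 1% = $2,489.24.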